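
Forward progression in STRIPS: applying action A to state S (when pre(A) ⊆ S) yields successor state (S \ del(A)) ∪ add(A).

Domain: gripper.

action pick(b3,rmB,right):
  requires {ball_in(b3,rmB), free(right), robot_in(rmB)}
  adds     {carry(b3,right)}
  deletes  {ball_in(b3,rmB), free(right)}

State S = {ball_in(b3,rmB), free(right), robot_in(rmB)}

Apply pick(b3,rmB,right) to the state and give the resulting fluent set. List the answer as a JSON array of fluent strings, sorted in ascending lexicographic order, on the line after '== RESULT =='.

Progress:
  pre ⊆ S: {ball_in(b3,rmB), free(right), robot_in(rmB)} ⊆ S  — applicable
  S \ del = {robot_in(rmB)}
  ∪ add   = {carry(b3,right), robot_in(rmB)}

== RESULT ==
["carry(b3,right)", "robot_in(rmB)"]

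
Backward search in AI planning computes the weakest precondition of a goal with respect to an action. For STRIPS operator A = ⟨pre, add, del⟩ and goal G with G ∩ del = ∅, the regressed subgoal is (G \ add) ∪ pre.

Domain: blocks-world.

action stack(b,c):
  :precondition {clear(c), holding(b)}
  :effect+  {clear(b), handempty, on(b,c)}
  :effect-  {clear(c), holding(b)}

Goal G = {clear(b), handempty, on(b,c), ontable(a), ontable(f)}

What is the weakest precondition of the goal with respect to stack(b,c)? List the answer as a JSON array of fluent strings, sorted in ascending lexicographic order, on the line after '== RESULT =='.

Regress:
  G ∩ del = {}  (empty — regression defined)
  G \ add = {clear(b), handempty, on(b,c), ontable(a), ontable(f)} \ {clear(b), handempty, on(b,c)} = {ontable(a), ontable(f)}
  ∪ pre   = {ontable(a), ontable(f)} ∪ {clear(c), holding(b)}
          = {clear(c), holding(b), ontable(a), ontable(f)}

== RESULT ==
["clear(c)", "holding(b)", "ontable(a)", "ontable(f)"]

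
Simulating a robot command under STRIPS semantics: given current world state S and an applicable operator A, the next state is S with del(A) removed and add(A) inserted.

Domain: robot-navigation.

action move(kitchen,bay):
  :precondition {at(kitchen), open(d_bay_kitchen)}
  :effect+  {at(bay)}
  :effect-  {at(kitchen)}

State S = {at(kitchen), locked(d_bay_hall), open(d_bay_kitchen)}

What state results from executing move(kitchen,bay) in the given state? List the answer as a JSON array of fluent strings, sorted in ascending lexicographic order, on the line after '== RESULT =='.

Progress:
  pre ⊆ S: {at(kitchen), open(d_bay_kitchen)} ⊆ S  — applicable
  S \ del = {locked(d_bay_hall), open(d_bay_kitchen)}
  ∪ add   = {at(bay), locked(d_bay_hall), open(d_bay_kitchen)}

== RESULT ==
["at(bay)", "locked(d_bay_hall)", "open(d_bay_kitchen)"]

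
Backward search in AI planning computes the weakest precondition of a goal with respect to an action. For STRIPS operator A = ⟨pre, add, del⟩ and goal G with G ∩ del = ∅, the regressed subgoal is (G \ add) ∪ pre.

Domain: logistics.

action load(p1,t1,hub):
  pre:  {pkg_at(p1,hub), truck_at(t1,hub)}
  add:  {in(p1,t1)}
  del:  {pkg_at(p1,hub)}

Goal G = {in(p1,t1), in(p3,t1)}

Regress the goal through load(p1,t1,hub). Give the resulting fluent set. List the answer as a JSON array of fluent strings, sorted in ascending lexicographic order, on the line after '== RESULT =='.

Regress:
  G ∩ del = {}  (empty — regression defined)
  G \ add = {in(p1,t1), in(p3,t1)} \ {in(p1,t1)} = {in(p3,t1)}
  ∪ pre   = {in(p3,t1)} ∪ {pkg_at(p1,hub), truck_at(t1,hub)}
          = {in(p3,t1), pkg_at(p1,hub), truck_at(t1,hub)}

== RESULT ==
["in(p3,t1)", "pkg_at(p1,hub)", "truck_at(t1,hub)"]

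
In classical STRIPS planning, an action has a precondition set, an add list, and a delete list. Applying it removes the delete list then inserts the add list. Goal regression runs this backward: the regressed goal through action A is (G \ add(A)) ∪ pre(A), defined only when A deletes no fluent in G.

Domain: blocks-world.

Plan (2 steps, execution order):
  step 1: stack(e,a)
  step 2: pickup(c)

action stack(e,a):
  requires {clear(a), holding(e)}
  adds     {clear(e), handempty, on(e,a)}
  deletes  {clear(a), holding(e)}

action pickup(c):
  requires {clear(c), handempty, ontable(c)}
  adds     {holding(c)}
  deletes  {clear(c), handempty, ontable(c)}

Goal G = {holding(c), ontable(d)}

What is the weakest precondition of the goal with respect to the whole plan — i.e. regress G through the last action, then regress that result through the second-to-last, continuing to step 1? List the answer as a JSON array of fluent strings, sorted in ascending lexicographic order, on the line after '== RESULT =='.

Work backward from the goal:
  through step 2 (pickup(c)): drop {holding(c)}, keep {ontable(d)}, require {clear(c), handempty, ontable(c)}
    → {clear(c), handempty, ontable(c), ontable(d)}
  through step 1 (stack(e,a)): drop {handempty}, keep {clear(c), ontable(c), ontable(d)}, require {clear(a), holding(e)}
    → {clear(a), clear(c), holding(e), ontable(c), ontable(d)}

== RESULT ==
["clear(a)", "clear(c)", "holding(e)", "ontable(c)", "ontable(d)"]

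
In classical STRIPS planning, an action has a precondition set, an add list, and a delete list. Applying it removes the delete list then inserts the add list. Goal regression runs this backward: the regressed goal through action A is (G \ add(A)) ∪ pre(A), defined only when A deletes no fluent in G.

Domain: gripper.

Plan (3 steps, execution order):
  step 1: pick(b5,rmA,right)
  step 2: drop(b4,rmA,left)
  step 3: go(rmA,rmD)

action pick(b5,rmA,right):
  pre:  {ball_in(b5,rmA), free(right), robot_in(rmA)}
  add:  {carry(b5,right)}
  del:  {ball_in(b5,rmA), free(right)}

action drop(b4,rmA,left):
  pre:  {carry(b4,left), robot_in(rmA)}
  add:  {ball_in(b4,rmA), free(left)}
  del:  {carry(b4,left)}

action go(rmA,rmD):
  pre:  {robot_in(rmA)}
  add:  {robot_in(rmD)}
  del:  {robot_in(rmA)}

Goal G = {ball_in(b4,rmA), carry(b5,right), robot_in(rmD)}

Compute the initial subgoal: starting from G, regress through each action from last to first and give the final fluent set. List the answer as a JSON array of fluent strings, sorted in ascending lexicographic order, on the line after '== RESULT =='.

Work backward from the goal:
  through step 3 (go(rmA,rmD)): drop {robot_in(rmD)}, keep {ball_in(b4,rmA), carry(b5,right)}, require {robot_in(rmA)}
    → {ball_in(b4,rmA), carry(b5,right), robot_in(rmA)}
  through step 2 (drop(b4,rmA,left)): drop {ball_in(b4,rmA)}, keep {carry(b5,right), robot_in(rmA)}, require {carry(b4,left), robot_in(rmA)}
    → {carry(b4,left), carry(b5,right), robot_in(rmA)}
  through step 1 (pick(b5,rmA,right)): drop {carry(b5,right)}, keep {carry(b4,left), robot_in(rmA)}, require {ball_in(b5,rmA), free(right), robot_in(rmA)}
    → {ball_in(b5,rmA), carry(b4,left), free(right), robot_in(rmA)}

== RESULT ==
["ball_in(b5,rmA)", "carry(b4,left)", "free(right)", "robot_in(rmA)"]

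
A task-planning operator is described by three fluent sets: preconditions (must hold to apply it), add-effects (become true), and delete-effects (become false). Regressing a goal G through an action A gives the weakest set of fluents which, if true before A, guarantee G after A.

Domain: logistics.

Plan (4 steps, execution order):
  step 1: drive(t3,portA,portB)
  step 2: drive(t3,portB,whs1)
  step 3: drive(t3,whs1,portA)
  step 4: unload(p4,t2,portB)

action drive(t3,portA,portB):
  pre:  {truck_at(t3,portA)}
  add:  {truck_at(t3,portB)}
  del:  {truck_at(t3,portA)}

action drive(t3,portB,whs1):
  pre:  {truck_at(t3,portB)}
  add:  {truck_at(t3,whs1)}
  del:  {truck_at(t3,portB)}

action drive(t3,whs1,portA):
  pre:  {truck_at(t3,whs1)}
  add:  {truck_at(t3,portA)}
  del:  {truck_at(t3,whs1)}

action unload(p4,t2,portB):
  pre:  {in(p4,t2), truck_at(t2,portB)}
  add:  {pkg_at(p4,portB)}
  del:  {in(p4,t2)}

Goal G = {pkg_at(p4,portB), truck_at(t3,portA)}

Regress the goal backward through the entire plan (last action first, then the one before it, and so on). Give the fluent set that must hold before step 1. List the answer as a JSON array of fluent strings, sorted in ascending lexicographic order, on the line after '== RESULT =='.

Regress step by step:
  through step 4 (unload(p4,t2,portB)): drop {pkg_at(p4,portB)}, keep {truck_at(t3,portA)}, require {in(p4,t2), truck_at(t2,portB)}
    → {in(p4,t2), truck_at(t2,portB), truck_at(t3,portA)}
  through step 3 (drive(t3,whs1,portA)): drop {truck_at(t3,portA)}, keep {in(p4,t2), truck_at(t2,portB)}, require {truck_at(t3,whs1)}
    → {in(p4,t2), truck_at(t2,portB), truck_at(t3,whs1)}
  through step 2 (drive(t3,portB,whs1)): drop {truck_at(t3,whs1)}, keep {in(p4,t2), truck_at(t2,portB)}, require {truck_at(t3,portB)}
    → {in(p4,t2), truck_at(t2,portB), truck_at(t3,portB)}
  through step 1 (drive(t3,portA,portB)): drop {truck_at(t3,portB)}, keep {in(p4,t2), truck_at(t2,portB)}, require {truck_at(t3,portA)}
    → {in(p4,t2), truck_at(t2,portB), truck_at(t3,portA)}

== RESULT ==
["in(p4,t2)", "truck_at(t2,portB)", "truck_at(t3,portA)"]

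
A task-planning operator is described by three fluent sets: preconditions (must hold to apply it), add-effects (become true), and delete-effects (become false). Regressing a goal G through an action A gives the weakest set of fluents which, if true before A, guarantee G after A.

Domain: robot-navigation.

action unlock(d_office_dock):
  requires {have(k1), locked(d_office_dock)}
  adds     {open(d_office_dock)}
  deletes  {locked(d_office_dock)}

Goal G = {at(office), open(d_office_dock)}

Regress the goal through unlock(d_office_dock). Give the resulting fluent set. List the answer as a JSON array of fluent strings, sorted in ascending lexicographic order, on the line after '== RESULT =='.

Compute (G \ add) ∪ pre:
  G ∩ del = {}  (empty — regression defined)
  G \ add = {at(office), open(d_office_dock)} \ {open(d_office_dock)} = {at(office)}
  ∪ pre   = {at(office)} ∪ {have(k1), locked(d_office_dock)}
          = {at(office), have(k1), locked(d_office_dock)}

== RESULT ==
["at(office)", "have(k1)", "locked(d_office_dock)"]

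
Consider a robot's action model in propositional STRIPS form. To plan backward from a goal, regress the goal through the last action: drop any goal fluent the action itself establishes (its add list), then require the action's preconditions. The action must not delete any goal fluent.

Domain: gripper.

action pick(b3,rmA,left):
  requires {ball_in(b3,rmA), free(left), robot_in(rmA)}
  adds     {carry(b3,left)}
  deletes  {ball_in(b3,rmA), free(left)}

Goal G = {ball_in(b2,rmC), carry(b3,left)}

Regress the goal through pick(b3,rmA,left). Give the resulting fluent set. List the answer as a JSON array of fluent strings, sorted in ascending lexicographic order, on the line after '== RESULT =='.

Regress:
  G ∩ del = {}  (empty — regression defined)
  G \ add = {ball_in(b2,rmC), carry(b3,left)} \ {carry(b3,left)} = {ball_in(b2,rmC)}
  ∪ pre   = {ball_in(b2,rmC)} ∪ {ball_in(b3,rmA), free(left), robot_in(rmA)}
          = {ball_in(b2,rmC), ball_in(b3,rmA), free(left), robot_in(rmA)}

== RESULT ==
["ball_in(b2,rmC)", "ball_in(b3,rmA)", "free(left)", "robot_in(rmA)"]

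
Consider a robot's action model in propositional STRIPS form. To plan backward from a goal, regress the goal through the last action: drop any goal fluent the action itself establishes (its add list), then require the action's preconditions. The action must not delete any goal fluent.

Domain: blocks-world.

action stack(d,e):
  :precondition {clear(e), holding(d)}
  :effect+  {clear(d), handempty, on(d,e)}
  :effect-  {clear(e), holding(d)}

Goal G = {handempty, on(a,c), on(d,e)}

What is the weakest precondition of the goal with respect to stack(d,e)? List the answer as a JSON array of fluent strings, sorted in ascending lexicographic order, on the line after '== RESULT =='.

Compute (G \ add) ∪ pre:
  G ∩ del = {}  (empty — regression defined)
  G \ add = {handempty, on(a,c), on(d,e)} \ {clear(d), handempty, on(d,e)} = {on(a,c)}
  ∪ pre   = {on(a,c)} ∪ {clear(e), holding(d)}
          = {clear(e), holding(d), on(a,c)}

== RESULT ==
["clear(e)", "holding(d)", "on(a,c)"]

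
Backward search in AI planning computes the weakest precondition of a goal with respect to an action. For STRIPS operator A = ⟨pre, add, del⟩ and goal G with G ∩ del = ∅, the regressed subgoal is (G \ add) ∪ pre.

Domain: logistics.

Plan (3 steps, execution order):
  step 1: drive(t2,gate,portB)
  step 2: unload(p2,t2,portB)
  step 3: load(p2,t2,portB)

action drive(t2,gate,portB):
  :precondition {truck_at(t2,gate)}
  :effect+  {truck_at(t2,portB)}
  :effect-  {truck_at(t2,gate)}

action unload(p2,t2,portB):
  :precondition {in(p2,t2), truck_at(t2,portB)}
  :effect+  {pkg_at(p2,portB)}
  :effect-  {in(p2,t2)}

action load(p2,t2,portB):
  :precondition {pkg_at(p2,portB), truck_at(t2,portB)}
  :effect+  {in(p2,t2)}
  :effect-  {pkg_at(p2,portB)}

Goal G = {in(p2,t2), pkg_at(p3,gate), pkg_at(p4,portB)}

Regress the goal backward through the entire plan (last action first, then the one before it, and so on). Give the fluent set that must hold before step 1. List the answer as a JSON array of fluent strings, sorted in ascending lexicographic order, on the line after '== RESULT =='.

Work backward from the goal:
  through step 3 (load(p2,t2,portB)): drop {in(p2,t2)}, keep {pkg_at(p3,gate), pkg_at(p4,portB)}, require {pkg_at(p2,portB), truck_at(t2,portB)}
    → {pkg_at(p2,portB), pkg_at(p3,gate), pkg_at(p4,portB), truck_at(t2,portB)}
  through step 2 (unload(p2,t2,portB)): drop {pkg_at(p2,portB)}, keep {pkg_at(p3,gate), pkg_at(p4,portB), truck_at(t2,portB)}, require {in(p2,t2), truck_at(t2,portB)}
    → {in(p2,t2), pkg_at(p3,gate), pkg_at(p4,portB), truck_at(t2,portB)}
  through step 1 (drive(t2,gate,portB)): drop {truck_at(t2,portB)}, keep {in(p2,t2), pkg_at(p3,gate), pkg_at(p4,portB)}, require {truck_at(t2,gate)}
    → {in(p2,t2), pkg_at(p3,gate), pkg_at(p4,portB), truck_at(t2,gate)}

== RESULT ==
["in(p2,t2)", "pkg_at(p3,gate)", "pkg_at(p4,portB)", "truck_at(t2,gate)"]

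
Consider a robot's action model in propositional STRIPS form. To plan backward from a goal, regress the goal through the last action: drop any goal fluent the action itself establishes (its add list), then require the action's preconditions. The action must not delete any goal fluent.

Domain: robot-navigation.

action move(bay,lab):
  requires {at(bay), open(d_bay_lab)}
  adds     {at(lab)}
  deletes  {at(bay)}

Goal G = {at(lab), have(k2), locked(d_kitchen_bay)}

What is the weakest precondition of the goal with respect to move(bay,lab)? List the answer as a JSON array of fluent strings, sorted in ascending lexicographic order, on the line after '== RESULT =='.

Regress:
  G ∩ del = {}  (empty — regression defined)
  G \ add = {at(lab), have(k2), locked(d_kitchen_bay)} \ {at(lab)} = {have(k2), locked(d_kitchen_bay)}
  ∪ pre   = {have(k2), locked(d_kitchen_bay)} ∪ {at(bay), open(d_bay_lab)}
          = {at(bay), have(k2), locked(d_kitchen_bay), open(d_bay_lab)}

== RESULT ==
["at(bay)", "have(k2)", "locked(d_kitchen_bay)", "open(d_bay_lab)"]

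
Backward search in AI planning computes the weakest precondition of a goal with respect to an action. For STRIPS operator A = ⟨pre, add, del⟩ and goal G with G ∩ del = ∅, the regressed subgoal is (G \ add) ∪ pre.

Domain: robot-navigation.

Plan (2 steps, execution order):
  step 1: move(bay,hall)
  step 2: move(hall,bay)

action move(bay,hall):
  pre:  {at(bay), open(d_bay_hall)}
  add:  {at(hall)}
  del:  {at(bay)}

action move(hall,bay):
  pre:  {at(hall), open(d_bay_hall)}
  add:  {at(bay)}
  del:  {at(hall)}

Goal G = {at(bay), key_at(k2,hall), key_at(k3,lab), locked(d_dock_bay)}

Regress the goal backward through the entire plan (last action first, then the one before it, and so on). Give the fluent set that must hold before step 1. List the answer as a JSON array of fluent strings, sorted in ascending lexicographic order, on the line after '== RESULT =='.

Regress step by step:
  through step 2 (move(hall,bay)): drop {at(bay)}, keep {key_at(k2,hall), key_at(k3,lab), locked(d_dock_bay)}, require {at(hall), open(d_bay_hall)}
    → {at(hall), key_at(k2,hall), key_at(k3,lab), locked(d_dock_bay), open(d_bay_hall)}
  through step 1 (move(bay,hall)): drop {at(hall)}, keep {key_at(k2,hall), key_at(k3,lab), locked(d_dock_bay), open(d_bay_hall)}, require {at(bay), open(d_bay_hall)}
    → {at(bay), key_at(k2,hall), key_at(k3,lab), locked(d_dock_bay), open(d_bay_hall)}

== RESULT ==
["at(bay)", "key_at(k2,hall)", "key_at(k3,lab)", "locked(d_dock_bay)", "open(d_bay_hall)"]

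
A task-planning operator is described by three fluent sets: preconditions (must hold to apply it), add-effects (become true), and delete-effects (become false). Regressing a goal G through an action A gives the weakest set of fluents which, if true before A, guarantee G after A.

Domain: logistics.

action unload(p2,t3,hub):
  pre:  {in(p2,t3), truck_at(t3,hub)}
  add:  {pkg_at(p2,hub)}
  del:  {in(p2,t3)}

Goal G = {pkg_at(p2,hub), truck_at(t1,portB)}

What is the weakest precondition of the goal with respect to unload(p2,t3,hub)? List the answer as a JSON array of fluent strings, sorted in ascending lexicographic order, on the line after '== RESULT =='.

Regress:
  G ∩ del = {}  (empty — regression defined)
  G \ add = {pkg_at(p2,hub), truck_at(t1,portB)} \ {pkg_at(p2,hub)} = {truck_at(t1,portB)}
  ∪ pre   = {truck_at(t1,portB)} ∪ {in(p2,t3), truck_at(t3,hub)}
          = {in(p2,t3), truck_at(t1,portB), truck_at(t3,hub)}

== RESULT ==
["in(p2,t3)", "truck_at(t1,portB)", "truck_at(t3,hub)"]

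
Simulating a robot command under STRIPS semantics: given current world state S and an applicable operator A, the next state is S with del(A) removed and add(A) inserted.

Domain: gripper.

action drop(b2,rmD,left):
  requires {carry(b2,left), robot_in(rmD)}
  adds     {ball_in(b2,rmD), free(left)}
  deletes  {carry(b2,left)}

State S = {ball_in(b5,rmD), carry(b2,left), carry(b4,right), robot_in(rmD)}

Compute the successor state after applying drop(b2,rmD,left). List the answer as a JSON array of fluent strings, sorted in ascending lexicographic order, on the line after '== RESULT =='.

Progress:
  pre ⊆ S: {carry(b2,left), robot_in(rmD)} ⊆ S  — applicable
  S \ del = {ball_in(b5,rmD), carry(b4,right), robot_in(rmD)}
  ∪ add   = {ball_in(b2,rmD), ball_in(b5,rmD), carry(b4,right), free(left), robot_in(rmD)}

== RESULT ==
["ball_in(b2,rmD)", "ball_in(b5,rmD)", "carry(b4,right)", "free(left)", "robot_in(rmD)"]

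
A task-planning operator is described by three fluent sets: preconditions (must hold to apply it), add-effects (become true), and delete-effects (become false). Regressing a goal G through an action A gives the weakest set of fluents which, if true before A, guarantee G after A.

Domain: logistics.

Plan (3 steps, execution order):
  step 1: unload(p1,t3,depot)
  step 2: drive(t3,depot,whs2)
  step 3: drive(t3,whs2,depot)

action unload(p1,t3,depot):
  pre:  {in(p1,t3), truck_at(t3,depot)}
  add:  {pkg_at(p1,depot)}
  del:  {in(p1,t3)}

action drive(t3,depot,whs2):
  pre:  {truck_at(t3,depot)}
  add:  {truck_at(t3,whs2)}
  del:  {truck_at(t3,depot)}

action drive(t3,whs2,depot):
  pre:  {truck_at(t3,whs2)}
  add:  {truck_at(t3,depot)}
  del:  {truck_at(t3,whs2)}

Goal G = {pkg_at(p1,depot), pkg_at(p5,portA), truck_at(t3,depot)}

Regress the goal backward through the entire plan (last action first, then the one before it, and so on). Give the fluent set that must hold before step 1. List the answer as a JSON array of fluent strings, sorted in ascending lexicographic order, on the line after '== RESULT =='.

Work backward from the goal:
  through step 3 (drive(t3,whs2,depot)): drop {truck_at(t3,depot)}, keep {pkg_at(p1,depot), pkg_at(p5,portA)}, require {truck_at(t3,whs2)}
    → {pkg_at(p1,depot), pkg_at(p5,portA), truck_at(t3,whs2)}
  through step 2 (drive(t3,depot,whs2)): drop {truck_at(t3,whs2)}, keep {pkg_at(p1,depot), pkg_at(p5,portA)}, require {truck_at(t3,depot)}
    → {pkg_at(p1,depot), pkg_at(p5,portA), truck_at(t3,depot)}
  through step 1 (unload(p1,t3,depot)): drop {pkg_at(p1,depot)}, keep {pkg_at(p5,portA), truck_at(t3,depot)}, require {in(p1,t3), truck_at(t3,depot)}
    → {in(p1,t3), pkg_at(p5,portA), truck_at(t3,depot)}

== RESULT ==
["in(p1,t3)", "pkg_at(p5,portA)", "truck_at(t3,depot)"]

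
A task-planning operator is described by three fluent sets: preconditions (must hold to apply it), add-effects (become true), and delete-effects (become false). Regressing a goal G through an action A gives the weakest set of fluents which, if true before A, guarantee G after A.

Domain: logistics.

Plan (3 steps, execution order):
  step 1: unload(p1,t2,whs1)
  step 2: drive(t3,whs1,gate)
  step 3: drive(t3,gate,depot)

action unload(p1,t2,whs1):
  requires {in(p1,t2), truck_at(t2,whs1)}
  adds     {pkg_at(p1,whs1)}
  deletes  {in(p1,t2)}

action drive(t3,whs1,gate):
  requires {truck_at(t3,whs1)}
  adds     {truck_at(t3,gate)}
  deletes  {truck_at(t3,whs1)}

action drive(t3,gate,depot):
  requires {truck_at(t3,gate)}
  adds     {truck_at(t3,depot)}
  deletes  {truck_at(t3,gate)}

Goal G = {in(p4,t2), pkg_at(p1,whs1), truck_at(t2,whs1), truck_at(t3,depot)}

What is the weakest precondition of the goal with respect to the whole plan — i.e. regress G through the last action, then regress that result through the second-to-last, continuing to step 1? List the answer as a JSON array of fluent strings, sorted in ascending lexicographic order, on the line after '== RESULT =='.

Regress step by step:
  through step 3 (drive(t3,gate,depot)): drop {truck_at(t3,depot)}, keep {in(p4,t2), pkg_at(p1,whs1), truck_at(t2,whs1)}, require {truck_at(t3,gate)}
    → {in(p4,t2), pkg_at(p1,whs1), truck_at(t2,whs1), truck_at(t3,gate)}
  through step 2 (drive(t3,whs1,gate)): drop {truck_at(t3,gate)}, keep {in(p4,t2), pkg_at(p1,whs1), truck_at(t2,whs1)}, require {truck_at(t3,whs1)}
    → {in(p4,t2), pkg_at(p1,whs1), truck_at(t2,whs1), truck_at(t3,whs1)}
  through step 1 (unload(p1,t2,whs1)): drop {pkg_at(p1,whs1)}, keep {in(p4,t2), truck_at(t2,whs1), truck_at(t3,whs1)}, require {in(p1,t2), truck_at(t2,whs1)}
    → {in(p1,t2), in(p4,t2), truck_at(t2,whs1), truck_at(t3,whs1)}

== RESULT ==
["in(p1,t2)", "in(p4,t2)", "truck_at(t2,whs1)", "truck_at(t3,whs1)"]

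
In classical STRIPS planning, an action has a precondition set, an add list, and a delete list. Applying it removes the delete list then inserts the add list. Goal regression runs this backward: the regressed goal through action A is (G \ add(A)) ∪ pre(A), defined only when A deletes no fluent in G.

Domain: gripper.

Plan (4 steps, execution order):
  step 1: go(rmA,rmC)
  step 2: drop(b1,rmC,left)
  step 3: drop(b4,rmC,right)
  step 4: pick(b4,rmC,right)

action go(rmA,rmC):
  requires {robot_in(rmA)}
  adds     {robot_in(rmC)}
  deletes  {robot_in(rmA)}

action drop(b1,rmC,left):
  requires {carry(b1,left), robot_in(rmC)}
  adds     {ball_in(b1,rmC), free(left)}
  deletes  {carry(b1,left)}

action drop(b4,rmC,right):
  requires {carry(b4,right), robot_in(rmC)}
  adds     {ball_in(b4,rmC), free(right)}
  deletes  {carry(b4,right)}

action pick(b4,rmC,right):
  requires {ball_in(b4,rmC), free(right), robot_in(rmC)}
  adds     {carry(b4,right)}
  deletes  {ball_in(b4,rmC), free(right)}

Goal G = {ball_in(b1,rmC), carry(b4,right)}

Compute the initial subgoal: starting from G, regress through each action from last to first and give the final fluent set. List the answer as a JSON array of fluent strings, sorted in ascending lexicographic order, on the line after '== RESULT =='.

Work backward from the goal:
  through step 4 (pick(b4,rmC,right)): drop {carry(b4,right)}, keep {ball_in(b1,rmC)}, require {ball_in(b4,rmC), free(right), robot_in(rmC)}
    → {ball_in(b1,rmC), ball_in(b4,rmC), free(right), robot_in(rmC)}
  through step 3 (drop(b4,rmC,right)): drop {ball_in(b4,rmC), free(right)}, keep {ball_in(b1,rmC), robot_in(rmC)}, require {carry(b4,right), robot_in(rmC)}
    → {ball_in(b1,rmC), carry(b4,right), robot_in(rmC)}
  through step 2 (drop(b1,rmC,left)): drop {ball_in(b1,rmC)}, keep {carry(b4,right), robot_in(rmC)}, require {carry(b1,left), robot_in(rmC)}
    → {carry(b1,left), carry(b4,right), robot_in(rmC)}
  through step 1 (go(rmA,rmC)): drop {robot_in(rmC)}, keep {carry(b1,left), carry(b4,right)}, require {robot_in(rmA)}
    → {carry(b1,left), carry(b4,right), robot_in(rmA)}

== RESULT ==
["carry(b1,left)", "carry(b4,right)", "robot_in(rmA)"]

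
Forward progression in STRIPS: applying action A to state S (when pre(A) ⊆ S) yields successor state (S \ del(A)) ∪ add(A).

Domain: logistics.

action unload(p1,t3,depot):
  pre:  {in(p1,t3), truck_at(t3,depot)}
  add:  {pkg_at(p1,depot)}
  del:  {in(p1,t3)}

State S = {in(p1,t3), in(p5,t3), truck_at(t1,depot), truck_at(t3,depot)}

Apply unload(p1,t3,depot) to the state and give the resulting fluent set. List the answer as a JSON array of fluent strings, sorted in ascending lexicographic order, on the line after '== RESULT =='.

Compute (S \ del) ∪ add:
  pre ⊆ S: {in(p1,t3), truck_at(t3,depot)} ⊆ S  — applicable
  S \ del = {in(p5,t3), truck_at(t1,depot), truck_at(t3,depot)}
  ∪ add   = {in(p5,t3), pkg_at(p1,depot), truck_at(t1,depot), truck_at(t3,depot)}

== RESULT ==
["in(p5,t3)", "pkg_at(p1,depot)", "truck_at(t1,depot)", "truck_at(t3,depot)"]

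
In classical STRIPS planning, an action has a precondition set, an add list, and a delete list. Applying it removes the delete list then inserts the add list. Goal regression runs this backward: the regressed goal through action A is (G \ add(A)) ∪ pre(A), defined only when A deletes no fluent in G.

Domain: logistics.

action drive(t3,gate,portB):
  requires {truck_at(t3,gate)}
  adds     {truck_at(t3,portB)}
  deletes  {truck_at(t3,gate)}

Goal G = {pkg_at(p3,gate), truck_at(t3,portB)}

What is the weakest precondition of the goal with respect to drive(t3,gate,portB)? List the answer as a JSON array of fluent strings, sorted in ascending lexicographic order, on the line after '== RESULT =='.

Compute (G \ add) ∪ pre:
  G ∩ del = {}  (empty — regression defined)
  G \ add = {pkg_at(p3,gate), truck_at(t3,portB)} \ {truck_at(t3,portB)} = {pkg_at(p3,gate)}
  ∪ pre   = {pkg_at(p3,gate)} ∪ {truck_at(t3,gate)}
          = {pkg_at(p3,gate), truck_at(t3,gate)}

== RESULT ==
["pkg_at(p3,gate)", "truck_at(t3,gate)"]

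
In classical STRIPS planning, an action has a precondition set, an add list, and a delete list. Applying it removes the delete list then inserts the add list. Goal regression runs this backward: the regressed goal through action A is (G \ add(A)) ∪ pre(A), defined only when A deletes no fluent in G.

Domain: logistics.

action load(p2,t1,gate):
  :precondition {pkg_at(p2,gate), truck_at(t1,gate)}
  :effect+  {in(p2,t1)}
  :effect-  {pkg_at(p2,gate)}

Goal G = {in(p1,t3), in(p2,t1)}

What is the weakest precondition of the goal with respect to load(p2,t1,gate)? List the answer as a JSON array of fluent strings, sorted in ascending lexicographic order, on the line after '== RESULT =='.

Regress:
  G ∩ del = {}  (empty — regression defined)
  G \ add = {in(p1,t3), in(p2,t1)} \ {in(p2,t1)} = {in(p1,t3)}
  ∪ pre   = {in(p1,t3)} ∪ {pkg_at(p2,gate), truck_at(t1,gate)}
          = {in(p1,t3), pkg_at(p2,gate), truck_at(t1,gate)}

== RESULT ==
["in(p1,t3)", "pkg_at(p2,gate)", "truck_at(t1,gate)"]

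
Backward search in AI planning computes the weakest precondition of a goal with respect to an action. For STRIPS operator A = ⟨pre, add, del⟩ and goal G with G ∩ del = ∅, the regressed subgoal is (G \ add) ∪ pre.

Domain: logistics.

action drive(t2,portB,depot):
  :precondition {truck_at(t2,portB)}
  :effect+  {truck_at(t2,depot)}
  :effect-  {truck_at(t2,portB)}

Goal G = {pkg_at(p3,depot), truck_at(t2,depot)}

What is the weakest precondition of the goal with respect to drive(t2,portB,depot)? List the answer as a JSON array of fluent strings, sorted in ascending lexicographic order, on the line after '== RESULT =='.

Regress:
  G ∩ del = {}  (empty — regression defined)
  G \ add = {pkg_at(p3,depot), truck_at(t2,depot)} \ {truck_at(t2,depot)} = {pkg_at(p3,depot)}
  ∪ pre   = {pkg_at(p3,depot)} ∪ {truck_at(t2,portB)}
          = {pkg_at(p3,depot), truck_at(t2,portB)}

== RESULT ==
["pkg_at(p3,depot)", "truck_at(t2,portB)"]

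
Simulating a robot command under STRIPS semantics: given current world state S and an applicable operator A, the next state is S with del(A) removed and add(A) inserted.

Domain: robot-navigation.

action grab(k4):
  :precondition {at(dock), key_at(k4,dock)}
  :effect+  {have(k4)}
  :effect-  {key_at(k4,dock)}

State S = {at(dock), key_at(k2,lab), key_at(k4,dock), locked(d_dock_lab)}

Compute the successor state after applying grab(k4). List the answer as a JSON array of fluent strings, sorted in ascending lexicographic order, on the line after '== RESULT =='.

Compute (S \ del) ∪ add:
  pre ⊆ S: {at(dock), key_at(k4,dock)} ⊆ S  — applicable
  S \ del = {at(dock), key_at(k2,lab), locked(d_dock_lab)}
  ∪ add   = {at(dock), have(k4), key_at(k2,lab), locked(d_dock_lab)}

== RESULT ==
["at(dock)", "have(k4)", "key_at(k2,lab)", "locked(d_dock_lab)"]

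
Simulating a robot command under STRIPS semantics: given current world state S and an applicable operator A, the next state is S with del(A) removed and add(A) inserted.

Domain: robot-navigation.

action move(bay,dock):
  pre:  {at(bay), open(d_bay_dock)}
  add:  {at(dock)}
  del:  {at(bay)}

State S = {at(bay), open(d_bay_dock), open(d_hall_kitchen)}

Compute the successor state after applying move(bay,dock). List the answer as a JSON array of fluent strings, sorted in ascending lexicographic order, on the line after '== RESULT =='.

Compute (S \ del) ∪ add:
  pre ⊆ S: {at(bay), open(d_bay_dock)} ⊆ S  — applicable
  S \ del = {open(d_bay_dock), open(d_hall_kitchen)}
  ∪ add   = {at(dock), open(d_bay_dock), open(d_hall_kitchen)}

== RESULT ==
["at(dock)", "open(d_bay_dock)", "open(d_hall_kitchen)"]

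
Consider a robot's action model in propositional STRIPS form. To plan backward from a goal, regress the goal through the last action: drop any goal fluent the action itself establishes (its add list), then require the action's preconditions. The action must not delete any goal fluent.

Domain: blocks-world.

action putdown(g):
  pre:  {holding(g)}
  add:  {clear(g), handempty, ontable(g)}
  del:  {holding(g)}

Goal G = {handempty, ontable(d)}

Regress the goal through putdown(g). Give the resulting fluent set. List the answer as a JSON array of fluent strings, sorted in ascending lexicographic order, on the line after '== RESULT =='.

Regress:
  G ∩ del = {}  (empty — regression defined)
  G \ add = {handempty, ontable(d)} \ {clear(g), handempty, ontable(g)} = {ontable(d)}
  ∪ pre   = {ontable(d)} ∪ {holding(g)}
          = {holding(g), ontable(d)}

== RESULT ==
["holding(g)", "ontable(d)"]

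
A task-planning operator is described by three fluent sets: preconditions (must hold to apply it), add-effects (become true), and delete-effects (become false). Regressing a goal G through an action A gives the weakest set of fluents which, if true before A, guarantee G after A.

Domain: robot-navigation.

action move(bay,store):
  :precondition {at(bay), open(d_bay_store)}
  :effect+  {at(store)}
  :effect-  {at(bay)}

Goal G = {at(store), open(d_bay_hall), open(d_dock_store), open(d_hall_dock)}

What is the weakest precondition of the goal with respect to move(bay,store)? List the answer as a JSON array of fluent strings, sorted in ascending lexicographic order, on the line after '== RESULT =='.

Regress:
  G ∩ del = {}  (empty — regression defined)
  G \ add = {at(store), open(d_bay_hall), open(d_dock_store), open(d_hall_dock)} \ {at(store)} = {open(d_bay_hall), open(d_dock_store), open(d_hall_dock)}
  ∪ pre   = {open(d_bay_hall), open(d_dock_store), open(d_hall_dock)} ∪ {at(bay), open(d_bay_store)}
          = {at(bay), open(d_bay_hall), open(d_bay_store), open(d_dock_store), open(d_hall_dock)}

== RESULT ==
["at(bay)", "open(d_bay_hall)", "open(d_bay_store)", "open(d_dock_store)", "open(d_hall_dock)"]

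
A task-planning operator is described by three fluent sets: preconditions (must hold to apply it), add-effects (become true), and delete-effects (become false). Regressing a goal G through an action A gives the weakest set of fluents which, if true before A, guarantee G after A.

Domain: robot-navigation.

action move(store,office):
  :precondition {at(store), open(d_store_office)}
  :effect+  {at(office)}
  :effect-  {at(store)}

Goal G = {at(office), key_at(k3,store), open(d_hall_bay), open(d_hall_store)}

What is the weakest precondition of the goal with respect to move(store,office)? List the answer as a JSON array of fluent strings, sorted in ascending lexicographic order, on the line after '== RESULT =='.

Regress:
  G ∩ del = {}  (empty — regression defined)
  G \ add = {at(office), key_at(k3,store), open(d_hall_bay), open(d_hall_store)} \ {at(office)} = {key_at(k3,store), open(d_hall_bay), open(d_hall_store)}
  ∪ pre   = {key_at(k3,store), open(d_hall_bay), open(d_hall_store)} ∪ {at(store), open(d_store_office)}
          = {at(store), key_at(k3,store), open(d_hall_bay), open(d_hall_store), open(d_store_office)}

== RESULT ==
["at(store)", "key_at(k3,store)", "open(d_hall_bay)", "open(d_hall_store)", "open(d_store_office)"]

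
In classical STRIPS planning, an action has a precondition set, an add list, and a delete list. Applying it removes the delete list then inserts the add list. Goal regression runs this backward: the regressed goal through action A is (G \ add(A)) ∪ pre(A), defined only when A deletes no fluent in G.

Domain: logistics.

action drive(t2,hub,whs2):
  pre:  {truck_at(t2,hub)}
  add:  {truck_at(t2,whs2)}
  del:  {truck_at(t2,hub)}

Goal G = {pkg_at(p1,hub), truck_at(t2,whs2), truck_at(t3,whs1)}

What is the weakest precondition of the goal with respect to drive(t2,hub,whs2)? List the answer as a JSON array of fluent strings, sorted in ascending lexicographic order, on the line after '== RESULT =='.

Regress:
  G ∩ del = {}  (empty — regression defined)
  G \ add = {pkg_at(p1,hub), truck_at(t2,whs2), truck_at(t3,whs1)} \ {truck_at(t2,whs2)} = {pkg_at(p1,hub), truck_at(t3,whs1)}
  ∪ pre   = {pkg_at(p1,hub), truck_at(t3,whs1)} ∪ {truck_at(t2,hub)}
          = {pkg_at(p1,hub), truck_at(t2,hub), truck_at(t3,whs1)}

== RESULT ==
["pkg_at(p1,hub)", "truck_at(t2,hub)", "truck_at(t3,whs1)"]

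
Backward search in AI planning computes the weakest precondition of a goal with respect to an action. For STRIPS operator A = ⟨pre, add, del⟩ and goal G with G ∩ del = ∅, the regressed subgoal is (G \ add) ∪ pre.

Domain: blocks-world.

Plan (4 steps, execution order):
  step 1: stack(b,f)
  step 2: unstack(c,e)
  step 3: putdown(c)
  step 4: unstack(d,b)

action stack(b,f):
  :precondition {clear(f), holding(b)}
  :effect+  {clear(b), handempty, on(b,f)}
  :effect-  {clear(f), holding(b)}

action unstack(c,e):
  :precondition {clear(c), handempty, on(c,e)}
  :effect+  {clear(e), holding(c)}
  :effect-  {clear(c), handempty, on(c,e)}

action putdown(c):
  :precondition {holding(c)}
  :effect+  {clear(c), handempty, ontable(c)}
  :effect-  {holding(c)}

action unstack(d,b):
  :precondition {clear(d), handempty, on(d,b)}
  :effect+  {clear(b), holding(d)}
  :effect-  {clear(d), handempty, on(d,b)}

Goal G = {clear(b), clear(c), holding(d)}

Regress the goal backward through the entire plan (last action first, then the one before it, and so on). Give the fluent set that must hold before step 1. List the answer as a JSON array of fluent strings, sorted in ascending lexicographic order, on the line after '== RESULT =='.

Regress step by step:
  through step 4 (unstack(d,b)): drop {clear(b), holding(d)}, keep {clear(c)}, require {clear(d), handempty, on(d,b)}
    → {clear(c), clear(d), handempty, on(d,b)}
  through step 3 (putdown(c)): drop {clear(c), handempty}, keep {clear(d), on(d,b)}, require {holding(c)}
    → {clear(d), holding(c), on(d,b)}
  through step 2 (unstack(c,e)): drop {holding(c)}, keep {clear(d), on(d,b)}, require {clear(c), handempty, on(c,e)}
    → {clear(c), clear(d), handempty, on(c,e), on(d,b)}
  through step 1 (stack(b,f)): drop {handempty}, keep {clear(c), clear(d), on(c,e), on(d,b)}, require {clear(f), holding(b)}
    → {clear(c), clear(d), clear(f), holding(b), on(c,e), on(d,b)}

== RESULT ==
["clear(c)", "clear(d)", "clear(f)", "holding(b)", "on(c,e)", "on(d,b)"]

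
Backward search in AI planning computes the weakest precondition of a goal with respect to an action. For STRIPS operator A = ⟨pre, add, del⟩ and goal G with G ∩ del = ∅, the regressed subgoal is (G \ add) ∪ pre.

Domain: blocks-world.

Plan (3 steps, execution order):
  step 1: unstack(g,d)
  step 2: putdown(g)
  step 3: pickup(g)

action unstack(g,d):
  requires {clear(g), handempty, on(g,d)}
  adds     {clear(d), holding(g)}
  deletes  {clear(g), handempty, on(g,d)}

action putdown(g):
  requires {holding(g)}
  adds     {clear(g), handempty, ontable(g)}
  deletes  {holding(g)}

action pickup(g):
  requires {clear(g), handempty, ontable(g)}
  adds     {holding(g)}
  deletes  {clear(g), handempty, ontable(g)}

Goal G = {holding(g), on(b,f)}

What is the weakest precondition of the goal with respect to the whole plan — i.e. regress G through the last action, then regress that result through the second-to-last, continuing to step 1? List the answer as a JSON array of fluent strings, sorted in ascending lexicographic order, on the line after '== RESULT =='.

Regress step by step:
  through step 3 (pickup(g)): drop {holding(g)}, keep {on(b,f)}, require {clear(g), handempty, ontable(g)}
    → {clear(g), handempty, on(b,f), ontable(g)}
  through step 2 (putdown(g)): drop {clear(g), handempty, ontable(g)}, keep {on(b,f)}, require {holding(g)}
    → {holding(g), on(b,f)}
  through step 1 (unstack(g,d)): drop {holding(g)}, keep {on(b,f)}, require {clear(g), handempty, on(g,d)}
    → {clear(g), handempty, on(b,f), on(g,d)}

== RESULT ==
["clear(g)", "handempty", "on(b,f)", "on(g,d)"]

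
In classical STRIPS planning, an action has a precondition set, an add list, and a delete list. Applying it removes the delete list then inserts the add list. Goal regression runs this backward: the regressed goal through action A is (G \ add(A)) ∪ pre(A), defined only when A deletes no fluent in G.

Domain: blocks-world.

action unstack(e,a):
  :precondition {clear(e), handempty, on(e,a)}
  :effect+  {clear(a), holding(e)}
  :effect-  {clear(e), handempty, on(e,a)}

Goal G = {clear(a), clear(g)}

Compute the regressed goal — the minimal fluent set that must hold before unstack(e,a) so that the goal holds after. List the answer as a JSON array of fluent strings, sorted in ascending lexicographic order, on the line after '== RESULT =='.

Compute (G \ add) ∪ pre:
  G ∩ del = {}  (empty — regression defined)
  G \ add = {clear(a), clear(g)} \ {clear(a), holding(e)} = {clear(g)}
  ∪ pre   = {clear(g)} ∪ {clear(e), handempty, on(e,a)}
          = {clear(e), clear(g), handempty, on(e,a)}

== RESULT ==
["clear(e)", "clear(g)", "handempty", "on(e,a)"]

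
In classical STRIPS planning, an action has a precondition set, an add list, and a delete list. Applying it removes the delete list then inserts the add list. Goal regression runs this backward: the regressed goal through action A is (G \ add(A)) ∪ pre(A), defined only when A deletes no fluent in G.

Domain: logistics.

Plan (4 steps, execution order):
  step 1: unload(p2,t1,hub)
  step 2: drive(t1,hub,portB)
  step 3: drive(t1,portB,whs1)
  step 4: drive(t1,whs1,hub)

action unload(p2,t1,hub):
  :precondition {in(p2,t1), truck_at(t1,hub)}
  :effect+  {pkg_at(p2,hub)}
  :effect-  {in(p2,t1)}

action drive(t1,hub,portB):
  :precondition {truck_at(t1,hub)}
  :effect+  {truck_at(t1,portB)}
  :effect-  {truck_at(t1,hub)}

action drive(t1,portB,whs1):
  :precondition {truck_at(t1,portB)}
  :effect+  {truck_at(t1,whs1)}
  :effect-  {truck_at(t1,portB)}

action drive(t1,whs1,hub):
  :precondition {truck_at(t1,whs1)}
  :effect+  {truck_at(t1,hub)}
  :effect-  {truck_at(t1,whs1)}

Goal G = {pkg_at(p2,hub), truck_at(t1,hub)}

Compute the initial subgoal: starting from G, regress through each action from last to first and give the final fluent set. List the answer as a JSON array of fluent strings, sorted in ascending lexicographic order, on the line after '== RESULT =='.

Regress step by step:
  through step 4 (drive(t1,whs1,hub)): drop {truck_at(t1,hub)}, keep {pkg_at(p2,hub)}, require {truck_at(t1,whs1)}
    → {pkg_at(p2,hub), truck_at(t1,whs1)}
  through step 3 (drive(t1,portB,whs1)): drop {truck_at(t1,whs1)}, keep {pkg_at(p2,hub)}, require {truck_at(t1,portB)}
    → {pkg_at(p2,hub), truck_at(t1,portB)}
  through step 2 (drive(t1,hub,portB)): drop {truck_at(t1,portB)}, keep {pkg_at(p2,hub)}, require {truck_at(t1,hub)}
    → {pkg_at(p2,hub), truck_at(t1,hub)}
  through step 1 (unload(p2,t1,hub)): drop {pkg_at(p2,hub)}, keep {truck_at(t1,hub)}, require {in(p2,t1), truck_at(t1,hub)}
    → {in(p2,t1), truck_at(t1,hub)}

== RESULT ==
["in(p2,t1)", "truck_at(t1,hub)"]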